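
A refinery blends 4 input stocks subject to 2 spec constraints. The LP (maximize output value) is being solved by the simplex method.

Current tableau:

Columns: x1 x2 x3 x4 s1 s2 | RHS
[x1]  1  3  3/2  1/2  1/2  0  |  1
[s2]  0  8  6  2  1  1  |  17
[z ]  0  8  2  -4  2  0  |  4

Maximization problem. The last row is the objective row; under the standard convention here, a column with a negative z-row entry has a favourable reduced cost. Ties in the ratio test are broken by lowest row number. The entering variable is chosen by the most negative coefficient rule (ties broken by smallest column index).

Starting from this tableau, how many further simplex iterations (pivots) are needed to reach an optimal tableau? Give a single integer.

pivot: x4 in, x1 out → z = 12
No improving column remains; optimal.

1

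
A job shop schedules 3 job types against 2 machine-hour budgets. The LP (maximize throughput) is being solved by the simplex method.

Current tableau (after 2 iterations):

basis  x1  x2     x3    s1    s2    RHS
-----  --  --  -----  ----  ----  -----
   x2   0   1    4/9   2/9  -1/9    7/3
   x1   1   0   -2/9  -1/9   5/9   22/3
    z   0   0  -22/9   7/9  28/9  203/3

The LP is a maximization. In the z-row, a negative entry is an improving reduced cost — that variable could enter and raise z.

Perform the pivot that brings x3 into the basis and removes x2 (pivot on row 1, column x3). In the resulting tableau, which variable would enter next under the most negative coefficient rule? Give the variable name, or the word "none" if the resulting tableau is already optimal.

none

Pivot element 4/9. New z-row = old z-row − (-22/9)·(row 1/(4/9)).
Updated z-row coefficients: x1: 0, x2: 11/2, x3: 0, s1: 2, s2: 5/2.
No coefficient is strictly negative; the tableau after this pivot is optimal.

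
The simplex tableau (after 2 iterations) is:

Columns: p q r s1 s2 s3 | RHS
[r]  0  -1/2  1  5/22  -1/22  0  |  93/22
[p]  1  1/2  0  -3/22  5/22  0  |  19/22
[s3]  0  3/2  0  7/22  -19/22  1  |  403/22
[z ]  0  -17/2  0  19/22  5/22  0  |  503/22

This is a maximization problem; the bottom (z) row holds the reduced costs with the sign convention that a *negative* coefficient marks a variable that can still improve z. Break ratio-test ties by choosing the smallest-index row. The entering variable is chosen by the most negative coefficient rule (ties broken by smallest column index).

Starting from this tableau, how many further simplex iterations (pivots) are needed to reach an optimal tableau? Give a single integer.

2

pivot: q in, p out → z = 413/11
pivot: s1 in, s3 out → z = 69
No improving column remains; optimal.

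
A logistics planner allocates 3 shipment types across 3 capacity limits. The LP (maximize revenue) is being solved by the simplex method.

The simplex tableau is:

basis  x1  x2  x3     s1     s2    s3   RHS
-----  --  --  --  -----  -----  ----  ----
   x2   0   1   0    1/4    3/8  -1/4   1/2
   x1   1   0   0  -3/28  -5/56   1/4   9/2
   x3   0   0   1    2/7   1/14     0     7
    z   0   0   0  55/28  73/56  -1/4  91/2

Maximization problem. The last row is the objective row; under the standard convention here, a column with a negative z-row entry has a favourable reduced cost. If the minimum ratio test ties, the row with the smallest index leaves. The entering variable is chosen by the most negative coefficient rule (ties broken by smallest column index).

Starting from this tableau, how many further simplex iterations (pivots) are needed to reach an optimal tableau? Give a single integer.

pivot: s3 in, x1 out → z = 50
No improving column remains; optimal.

1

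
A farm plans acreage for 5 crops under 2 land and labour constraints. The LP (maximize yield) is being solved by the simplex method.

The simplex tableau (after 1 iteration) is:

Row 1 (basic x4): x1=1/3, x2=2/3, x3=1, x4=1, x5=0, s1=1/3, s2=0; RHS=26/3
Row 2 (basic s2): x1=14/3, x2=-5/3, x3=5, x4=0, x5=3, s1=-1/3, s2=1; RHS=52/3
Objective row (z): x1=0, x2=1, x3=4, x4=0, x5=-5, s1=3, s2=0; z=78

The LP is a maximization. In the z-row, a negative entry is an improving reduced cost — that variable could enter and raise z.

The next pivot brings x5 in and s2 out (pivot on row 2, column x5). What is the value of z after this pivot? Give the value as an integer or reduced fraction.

Minimum ratio for x5: (52/3)/3 = 52/9.
z changes by −(z-row coeff of x5)·ratio = −(-5)·(52/9) = 260/9.
New z = 78 + (260/9) = 962/9.

962/9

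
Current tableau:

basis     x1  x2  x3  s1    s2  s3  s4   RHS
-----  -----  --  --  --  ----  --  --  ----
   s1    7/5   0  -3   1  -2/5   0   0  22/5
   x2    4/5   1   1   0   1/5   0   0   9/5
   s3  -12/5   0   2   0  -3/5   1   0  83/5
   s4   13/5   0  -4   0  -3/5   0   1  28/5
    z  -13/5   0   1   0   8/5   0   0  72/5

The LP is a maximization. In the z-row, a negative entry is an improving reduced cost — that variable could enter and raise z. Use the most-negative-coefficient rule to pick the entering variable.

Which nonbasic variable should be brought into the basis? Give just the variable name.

x1

Objective-row coefficients: x1: -13/5, x2: 0, x3: 1, s1: 0, s2: 8/5, s3: 0, s4: 0.
The most negative is -13/5 in column x1, so x1 enters.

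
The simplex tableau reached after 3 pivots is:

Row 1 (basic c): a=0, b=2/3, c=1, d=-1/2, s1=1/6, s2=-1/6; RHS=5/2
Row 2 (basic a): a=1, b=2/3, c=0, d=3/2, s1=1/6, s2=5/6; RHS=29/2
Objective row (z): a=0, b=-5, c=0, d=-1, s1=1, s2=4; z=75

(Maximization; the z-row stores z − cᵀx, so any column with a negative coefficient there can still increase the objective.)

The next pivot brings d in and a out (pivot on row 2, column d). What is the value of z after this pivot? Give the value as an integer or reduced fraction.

Minimum ratio for d: (29/2)/(3/2) = 29/3.
z changes by −(z-row coeff of d)·ratio = −(-1)·(29/3) = 29/3.
New z = 75 + (29/3) = 254/3.

254/3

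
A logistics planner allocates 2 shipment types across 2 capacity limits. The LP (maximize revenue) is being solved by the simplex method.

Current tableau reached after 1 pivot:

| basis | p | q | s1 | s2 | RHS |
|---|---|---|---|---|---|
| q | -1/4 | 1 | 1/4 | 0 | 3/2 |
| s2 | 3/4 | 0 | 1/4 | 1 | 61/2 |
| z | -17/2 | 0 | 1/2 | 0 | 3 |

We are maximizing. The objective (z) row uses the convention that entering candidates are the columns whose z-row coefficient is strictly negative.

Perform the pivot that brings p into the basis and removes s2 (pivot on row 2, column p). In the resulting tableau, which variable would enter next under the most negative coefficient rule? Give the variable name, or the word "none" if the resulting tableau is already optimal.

Pivot element 3/4. New z-row = old z-row − (-17/2)·(row 2/(3/4)).
Updated z-row coefficients: p: 0, q: 0, s1: 10/3, s2: 34/3.
No coefficient is strictly negative; the tableau after this pivot is optimal.

none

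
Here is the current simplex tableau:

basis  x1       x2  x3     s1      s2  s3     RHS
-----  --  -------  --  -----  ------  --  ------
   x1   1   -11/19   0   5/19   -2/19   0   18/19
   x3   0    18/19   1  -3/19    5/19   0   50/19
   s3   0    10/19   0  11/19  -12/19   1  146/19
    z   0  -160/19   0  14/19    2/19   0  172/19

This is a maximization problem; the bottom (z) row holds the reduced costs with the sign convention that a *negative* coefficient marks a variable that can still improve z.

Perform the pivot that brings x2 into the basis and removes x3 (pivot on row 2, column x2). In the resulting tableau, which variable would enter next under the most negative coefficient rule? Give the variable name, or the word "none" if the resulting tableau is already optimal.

s1

Pivot element 18/19. New z-row = old z-row − (-160/19)·(row 2/(18/19)).
Updated z-row coefficients: x1: 0, x2: 0, x3: 80/9, s1: -2/3, s2: 22/9, s3: 0.
The most negative is -2/3 in column s1, so s1 would enter next.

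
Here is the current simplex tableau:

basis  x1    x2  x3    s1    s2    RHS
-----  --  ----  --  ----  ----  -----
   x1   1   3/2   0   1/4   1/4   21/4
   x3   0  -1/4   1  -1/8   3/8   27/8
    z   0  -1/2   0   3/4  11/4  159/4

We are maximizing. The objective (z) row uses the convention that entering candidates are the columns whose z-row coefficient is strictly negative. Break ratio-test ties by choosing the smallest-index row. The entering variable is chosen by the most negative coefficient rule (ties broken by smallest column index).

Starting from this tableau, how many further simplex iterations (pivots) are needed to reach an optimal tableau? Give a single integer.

1

pivot: x2 in, x1 out → z = 83/2
No improving column remains; optimal.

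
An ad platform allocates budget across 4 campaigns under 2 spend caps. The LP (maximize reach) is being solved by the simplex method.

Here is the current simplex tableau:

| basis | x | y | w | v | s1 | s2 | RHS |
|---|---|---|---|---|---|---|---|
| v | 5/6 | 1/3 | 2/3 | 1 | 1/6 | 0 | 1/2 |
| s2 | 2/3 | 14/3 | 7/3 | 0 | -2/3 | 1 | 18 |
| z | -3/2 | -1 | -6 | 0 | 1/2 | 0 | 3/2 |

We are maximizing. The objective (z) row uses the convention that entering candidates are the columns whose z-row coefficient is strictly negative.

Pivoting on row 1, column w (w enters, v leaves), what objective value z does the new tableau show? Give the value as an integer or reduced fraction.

Minimum ratio for w: (1/2)/(2/3) = 3/4.
z changes by −(z-row coeff of w)·ratio = −(-6)·(3/4) = 9/2.
New z = 3/2 + (9/2) = 6.

6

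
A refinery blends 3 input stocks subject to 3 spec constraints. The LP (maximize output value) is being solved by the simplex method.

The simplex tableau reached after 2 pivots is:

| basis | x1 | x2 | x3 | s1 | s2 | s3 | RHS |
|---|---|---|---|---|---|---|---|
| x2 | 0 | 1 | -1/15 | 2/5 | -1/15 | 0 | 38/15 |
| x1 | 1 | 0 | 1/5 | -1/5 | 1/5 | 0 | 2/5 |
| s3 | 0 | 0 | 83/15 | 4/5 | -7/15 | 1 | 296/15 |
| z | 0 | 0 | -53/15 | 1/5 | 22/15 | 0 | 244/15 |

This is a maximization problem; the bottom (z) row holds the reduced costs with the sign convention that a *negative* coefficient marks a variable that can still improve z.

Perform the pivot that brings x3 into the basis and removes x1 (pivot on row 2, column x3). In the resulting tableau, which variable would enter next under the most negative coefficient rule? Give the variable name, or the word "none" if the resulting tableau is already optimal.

s1

Pivot element 1/5. New z-row = old z-row − (-53/15)·(row 2/(1/5)).
Updated z-row coefficients: x1: 53/3, x2: 0, x3: 0, s1: -10/3, s2: 5, s3: 0.
The most negative is -10/3 in column s1, so s1 would enter next.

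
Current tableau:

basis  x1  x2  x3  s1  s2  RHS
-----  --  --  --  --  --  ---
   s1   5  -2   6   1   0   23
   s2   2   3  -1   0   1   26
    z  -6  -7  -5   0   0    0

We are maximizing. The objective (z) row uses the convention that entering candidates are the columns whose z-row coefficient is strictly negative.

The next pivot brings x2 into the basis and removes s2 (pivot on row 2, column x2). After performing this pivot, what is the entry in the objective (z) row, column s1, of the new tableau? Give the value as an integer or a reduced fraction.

0

Pivot element is row 2, column x2: 3.
Normalize row 2: new (row 2, s1) = 0/3 = 0.
z-row ← z-row − (-7)·(new row 2): 0 − (-7)·0 = 0.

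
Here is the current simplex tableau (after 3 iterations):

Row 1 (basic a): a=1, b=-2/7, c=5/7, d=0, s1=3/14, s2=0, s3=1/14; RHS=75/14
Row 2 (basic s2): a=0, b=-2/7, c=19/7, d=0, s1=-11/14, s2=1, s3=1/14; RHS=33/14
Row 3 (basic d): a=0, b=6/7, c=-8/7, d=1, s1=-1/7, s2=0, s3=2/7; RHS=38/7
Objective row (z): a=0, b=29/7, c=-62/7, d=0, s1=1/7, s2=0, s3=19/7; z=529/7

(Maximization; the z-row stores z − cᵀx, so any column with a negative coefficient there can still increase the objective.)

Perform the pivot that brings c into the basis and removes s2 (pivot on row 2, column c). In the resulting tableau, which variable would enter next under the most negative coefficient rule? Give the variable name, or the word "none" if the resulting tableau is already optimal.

s1

Pivot element 19/7. New z-row = old z-row − (-62/7)·(row 2/(19/7)).
Updated z-row coefficients: a: 0, b: 61/19, c: 0, d: 0, s1: -46/19, s2: 62/19, s3: 56/19.
The most negative is -46/19 in column s1, so s1 would enter next.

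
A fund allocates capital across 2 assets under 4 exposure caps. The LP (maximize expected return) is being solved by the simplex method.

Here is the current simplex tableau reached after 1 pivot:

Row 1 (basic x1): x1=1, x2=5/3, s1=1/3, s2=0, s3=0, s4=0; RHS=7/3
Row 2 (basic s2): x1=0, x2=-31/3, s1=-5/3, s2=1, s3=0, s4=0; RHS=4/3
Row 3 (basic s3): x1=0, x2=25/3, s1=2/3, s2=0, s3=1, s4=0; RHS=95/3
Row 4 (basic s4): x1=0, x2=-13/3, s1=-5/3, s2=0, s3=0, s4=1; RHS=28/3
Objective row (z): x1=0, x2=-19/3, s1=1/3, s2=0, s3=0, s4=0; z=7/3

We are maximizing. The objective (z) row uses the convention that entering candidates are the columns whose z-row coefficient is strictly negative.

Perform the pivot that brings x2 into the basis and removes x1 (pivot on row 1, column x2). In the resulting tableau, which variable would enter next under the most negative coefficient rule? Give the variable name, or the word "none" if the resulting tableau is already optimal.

none

Pivot element 5/3. New z-row = old z-row − (-19/3)·(row 1/(5/3)).
Updated z-row coefficients: x1: 19/5, x2: 0, s1: 8/5, s2: 0, s3: 0, s4: 0.
No coefficient is strictly negative; the tableau after this pivot is optimal.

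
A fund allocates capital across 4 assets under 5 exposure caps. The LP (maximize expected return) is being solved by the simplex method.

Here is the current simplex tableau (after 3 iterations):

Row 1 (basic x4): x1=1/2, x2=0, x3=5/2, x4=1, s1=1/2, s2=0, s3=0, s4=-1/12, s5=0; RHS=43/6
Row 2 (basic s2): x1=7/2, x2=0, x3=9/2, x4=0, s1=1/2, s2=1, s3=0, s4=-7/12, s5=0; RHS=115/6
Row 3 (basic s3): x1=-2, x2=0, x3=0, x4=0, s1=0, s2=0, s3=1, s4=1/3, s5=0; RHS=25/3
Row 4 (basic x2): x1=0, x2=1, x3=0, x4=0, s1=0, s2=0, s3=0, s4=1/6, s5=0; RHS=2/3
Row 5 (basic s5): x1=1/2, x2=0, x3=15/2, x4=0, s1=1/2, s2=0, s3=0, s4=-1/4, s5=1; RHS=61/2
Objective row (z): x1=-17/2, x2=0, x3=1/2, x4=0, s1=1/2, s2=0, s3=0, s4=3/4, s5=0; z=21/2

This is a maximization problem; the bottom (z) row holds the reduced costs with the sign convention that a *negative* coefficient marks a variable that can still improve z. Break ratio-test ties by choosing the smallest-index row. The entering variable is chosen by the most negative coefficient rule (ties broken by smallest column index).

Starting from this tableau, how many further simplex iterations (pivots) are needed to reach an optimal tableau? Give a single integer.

2

pivot: x1 in, s2 out → z = 1198/21
pivot: s4 in, x2 out → z = 418/7
No improving column remains; optimal.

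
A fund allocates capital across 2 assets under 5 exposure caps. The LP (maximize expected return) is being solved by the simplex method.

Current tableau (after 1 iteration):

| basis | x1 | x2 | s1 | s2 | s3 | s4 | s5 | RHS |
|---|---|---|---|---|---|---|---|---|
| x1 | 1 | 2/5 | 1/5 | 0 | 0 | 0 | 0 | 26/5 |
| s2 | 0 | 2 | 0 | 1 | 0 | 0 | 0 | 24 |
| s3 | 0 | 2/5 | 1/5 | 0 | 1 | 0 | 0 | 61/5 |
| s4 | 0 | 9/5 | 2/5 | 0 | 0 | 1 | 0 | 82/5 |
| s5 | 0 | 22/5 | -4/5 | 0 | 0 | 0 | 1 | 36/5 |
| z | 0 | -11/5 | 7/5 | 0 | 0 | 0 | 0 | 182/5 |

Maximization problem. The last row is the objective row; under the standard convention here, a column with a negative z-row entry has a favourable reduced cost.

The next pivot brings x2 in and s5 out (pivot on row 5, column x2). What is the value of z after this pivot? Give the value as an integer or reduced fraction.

40

Minimum ratio for x2: (36/5)/(22/5) = 18/11.
z changes by −(z-row coeff of x2)·ratio = −(-11/5)·(18/11) = 18/5.
New z = 182/5 + (18/5) = 40.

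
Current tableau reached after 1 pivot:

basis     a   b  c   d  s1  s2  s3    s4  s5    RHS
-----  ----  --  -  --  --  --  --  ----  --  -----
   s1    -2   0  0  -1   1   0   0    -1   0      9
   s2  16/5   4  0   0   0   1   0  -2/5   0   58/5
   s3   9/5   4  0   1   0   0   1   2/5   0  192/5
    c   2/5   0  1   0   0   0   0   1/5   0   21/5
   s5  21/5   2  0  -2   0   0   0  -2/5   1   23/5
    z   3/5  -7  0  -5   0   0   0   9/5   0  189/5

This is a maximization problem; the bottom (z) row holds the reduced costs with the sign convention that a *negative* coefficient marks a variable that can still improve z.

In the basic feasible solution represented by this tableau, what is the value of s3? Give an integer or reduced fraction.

s3 is basic (row 3); its value is the RHS of that row: 192/5.

192/5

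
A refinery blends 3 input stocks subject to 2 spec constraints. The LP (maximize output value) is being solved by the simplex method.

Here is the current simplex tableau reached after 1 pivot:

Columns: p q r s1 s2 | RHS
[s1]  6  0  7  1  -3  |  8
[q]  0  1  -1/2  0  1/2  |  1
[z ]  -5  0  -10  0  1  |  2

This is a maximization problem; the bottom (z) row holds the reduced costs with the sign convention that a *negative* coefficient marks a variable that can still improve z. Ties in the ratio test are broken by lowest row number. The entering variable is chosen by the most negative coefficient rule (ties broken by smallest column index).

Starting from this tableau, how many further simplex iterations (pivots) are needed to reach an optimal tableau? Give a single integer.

2

pivot: r in, s1 out → z = 94/7
pivot: s2 in, q out → z = 63/2
No improving column remains; optimal.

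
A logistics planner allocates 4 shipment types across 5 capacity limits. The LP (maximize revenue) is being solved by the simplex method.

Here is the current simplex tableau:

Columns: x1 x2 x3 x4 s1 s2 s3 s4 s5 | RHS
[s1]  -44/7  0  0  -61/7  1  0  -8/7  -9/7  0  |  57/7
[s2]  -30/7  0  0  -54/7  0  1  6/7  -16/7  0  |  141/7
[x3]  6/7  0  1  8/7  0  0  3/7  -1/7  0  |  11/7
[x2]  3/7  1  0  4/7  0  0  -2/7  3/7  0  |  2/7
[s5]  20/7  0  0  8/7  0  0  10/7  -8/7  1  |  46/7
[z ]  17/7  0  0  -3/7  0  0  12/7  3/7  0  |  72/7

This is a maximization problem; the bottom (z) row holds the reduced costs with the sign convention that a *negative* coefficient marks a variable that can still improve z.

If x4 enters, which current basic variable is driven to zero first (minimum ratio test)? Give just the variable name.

x2

Ratios: row 1 (s1): entry -61/7 ≤ 0, skip; row 2 (s2): entry -54/7 ≤ 0, skip; row 3 (x3): (11/7)/(8/7) = 11/8; row 4 (x2): (2/7)/(4/7) = 1/2; row 5 (s5): (46/7)/(8/7) = 23/4.
Minimum ratio 1/2 is in the x2 row, so x2 leaves.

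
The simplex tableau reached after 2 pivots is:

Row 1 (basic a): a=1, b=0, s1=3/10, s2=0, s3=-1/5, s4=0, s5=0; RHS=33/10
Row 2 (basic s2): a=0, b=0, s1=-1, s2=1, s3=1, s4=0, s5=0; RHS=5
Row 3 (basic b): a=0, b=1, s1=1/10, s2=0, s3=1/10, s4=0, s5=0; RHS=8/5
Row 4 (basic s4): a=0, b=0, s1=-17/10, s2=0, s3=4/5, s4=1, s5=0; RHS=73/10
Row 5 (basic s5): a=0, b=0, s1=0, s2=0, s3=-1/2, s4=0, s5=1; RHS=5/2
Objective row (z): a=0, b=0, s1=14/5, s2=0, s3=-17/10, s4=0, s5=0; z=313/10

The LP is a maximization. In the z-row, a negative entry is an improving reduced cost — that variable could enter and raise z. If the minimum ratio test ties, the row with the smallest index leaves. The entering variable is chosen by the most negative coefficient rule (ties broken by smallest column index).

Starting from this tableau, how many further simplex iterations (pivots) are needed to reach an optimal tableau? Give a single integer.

pivot: s3 in, s2 out → z = 199/5
No improving column remains; optimal.

1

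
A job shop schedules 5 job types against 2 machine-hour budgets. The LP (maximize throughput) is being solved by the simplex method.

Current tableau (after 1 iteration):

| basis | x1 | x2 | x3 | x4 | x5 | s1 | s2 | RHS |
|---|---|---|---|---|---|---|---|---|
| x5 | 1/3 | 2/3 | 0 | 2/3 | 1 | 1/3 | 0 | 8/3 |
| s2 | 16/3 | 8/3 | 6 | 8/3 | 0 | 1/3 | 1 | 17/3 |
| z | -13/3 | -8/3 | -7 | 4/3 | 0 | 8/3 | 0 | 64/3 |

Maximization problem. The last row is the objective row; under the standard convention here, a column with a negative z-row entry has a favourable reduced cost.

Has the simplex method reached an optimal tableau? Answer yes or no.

no

Column x1 has objective-row coefficient -13/3, which is negative; an improving pivot exists, so not yet optimal.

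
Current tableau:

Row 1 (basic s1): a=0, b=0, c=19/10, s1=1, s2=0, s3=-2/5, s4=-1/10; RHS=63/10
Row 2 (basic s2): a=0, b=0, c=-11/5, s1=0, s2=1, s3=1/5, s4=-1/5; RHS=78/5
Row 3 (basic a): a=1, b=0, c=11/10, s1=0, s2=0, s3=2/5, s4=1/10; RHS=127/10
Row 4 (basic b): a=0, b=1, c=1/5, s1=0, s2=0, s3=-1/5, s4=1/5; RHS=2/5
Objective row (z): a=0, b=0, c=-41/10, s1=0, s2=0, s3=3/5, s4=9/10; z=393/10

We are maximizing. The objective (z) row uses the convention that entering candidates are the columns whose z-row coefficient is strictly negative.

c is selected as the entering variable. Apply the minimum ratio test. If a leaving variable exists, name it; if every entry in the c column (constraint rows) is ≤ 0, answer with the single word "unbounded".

b

Ratios: row 1 (s1): (63/10)/(19/10) = 63/19; row 2 (s2): entry -11/5 ≤ 0, skip; row 3 (a): (127/10)/(11/10) = 127/11; row 4 (b): (2/5)/(1/5) = 2.
Minimum ratio is in the b row, so b leaves.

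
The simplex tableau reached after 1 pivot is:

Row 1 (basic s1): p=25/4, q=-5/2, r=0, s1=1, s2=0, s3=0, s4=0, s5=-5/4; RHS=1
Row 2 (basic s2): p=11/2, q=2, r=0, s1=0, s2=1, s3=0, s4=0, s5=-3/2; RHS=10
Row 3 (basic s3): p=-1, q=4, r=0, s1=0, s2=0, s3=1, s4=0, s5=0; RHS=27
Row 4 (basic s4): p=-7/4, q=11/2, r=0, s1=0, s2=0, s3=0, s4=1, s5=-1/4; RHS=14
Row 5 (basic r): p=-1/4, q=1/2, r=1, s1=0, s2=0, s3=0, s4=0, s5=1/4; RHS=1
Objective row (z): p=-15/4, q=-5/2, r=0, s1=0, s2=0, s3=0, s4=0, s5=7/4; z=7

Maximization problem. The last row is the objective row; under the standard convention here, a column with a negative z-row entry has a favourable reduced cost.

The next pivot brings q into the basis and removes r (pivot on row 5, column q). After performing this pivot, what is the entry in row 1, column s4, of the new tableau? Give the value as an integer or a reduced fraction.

Pivot element is row 5, column q: 1/2.
Normalize row 5: new (row 5, s4) = 0/(1/2) = 0.
row 1 ← row 1 − (-5/2)·(new row 5): 0 − (-5/2)·0 = 0.

0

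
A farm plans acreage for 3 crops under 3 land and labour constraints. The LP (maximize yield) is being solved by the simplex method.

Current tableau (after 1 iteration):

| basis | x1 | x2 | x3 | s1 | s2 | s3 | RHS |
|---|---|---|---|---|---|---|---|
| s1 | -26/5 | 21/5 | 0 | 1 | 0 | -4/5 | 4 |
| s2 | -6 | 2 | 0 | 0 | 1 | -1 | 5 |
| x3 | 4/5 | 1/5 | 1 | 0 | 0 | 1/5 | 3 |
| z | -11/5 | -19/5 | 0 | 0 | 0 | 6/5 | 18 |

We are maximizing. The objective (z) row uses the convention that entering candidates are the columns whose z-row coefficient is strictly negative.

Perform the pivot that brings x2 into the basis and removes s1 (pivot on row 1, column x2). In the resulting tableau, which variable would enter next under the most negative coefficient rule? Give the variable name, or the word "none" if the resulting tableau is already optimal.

Pivot element 21/5. New z-row = old z-row − (-19/5)·(row 1/(21/5)).
Updated z-row coefficients: x1: -145/21, x2: 0, x3: 0, s1: 19/21, s2: 0, s3: 10/21.
The most negative is -145/21 in column x1, so x1 would enter next.

x1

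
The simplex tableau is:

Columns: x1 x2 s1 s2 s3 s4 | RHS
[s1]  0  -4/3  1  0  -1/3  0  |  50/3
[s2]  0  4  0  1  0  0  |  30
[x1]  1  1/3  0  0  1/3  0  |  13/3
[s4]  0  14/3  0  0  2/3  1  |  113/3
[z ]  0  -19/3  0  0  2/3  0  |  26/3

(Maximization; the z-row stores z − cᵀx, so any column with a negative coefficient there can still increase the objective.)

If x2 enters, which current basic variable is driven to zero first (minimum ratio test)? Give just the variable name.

s2

Ratios: row 1 (s1): entry -4/3 ≤ 0, skip; row 2 (s2): 30/4 = 15/2; row 3 (x1): (13/3)/(1/3) = 13; row 4 (s4): (113/3)/(14/3) = 113/14.
Minimum ratio 15/2 is in the s2 row, so s2 leaves.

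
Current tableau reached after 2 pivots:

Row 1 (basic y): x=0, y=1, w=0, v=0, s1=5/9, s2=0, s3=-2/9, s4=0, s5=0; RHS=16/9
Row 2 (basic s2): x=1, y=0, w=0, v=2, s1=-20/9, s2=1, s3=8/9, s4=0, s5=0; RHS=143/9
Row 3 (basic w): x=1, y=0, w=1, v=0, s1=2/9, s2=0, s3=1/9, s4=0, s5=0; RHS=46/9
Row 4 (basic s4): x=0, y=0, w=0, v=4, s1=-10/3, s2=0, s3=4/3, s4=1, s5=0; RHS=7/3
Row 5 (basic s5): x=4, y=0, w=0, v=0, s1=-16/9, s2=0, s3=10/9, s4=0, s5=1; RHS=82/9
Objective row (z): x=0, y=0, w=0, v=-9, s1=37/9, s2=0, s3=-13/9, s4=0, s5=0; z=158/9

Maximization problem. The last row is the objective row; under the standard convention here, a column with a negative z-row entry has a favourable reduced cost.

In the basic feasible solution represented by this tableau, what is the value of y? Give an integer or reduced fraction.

16/9

y is basic (row 1); its value is the RHS of that row: 16/9.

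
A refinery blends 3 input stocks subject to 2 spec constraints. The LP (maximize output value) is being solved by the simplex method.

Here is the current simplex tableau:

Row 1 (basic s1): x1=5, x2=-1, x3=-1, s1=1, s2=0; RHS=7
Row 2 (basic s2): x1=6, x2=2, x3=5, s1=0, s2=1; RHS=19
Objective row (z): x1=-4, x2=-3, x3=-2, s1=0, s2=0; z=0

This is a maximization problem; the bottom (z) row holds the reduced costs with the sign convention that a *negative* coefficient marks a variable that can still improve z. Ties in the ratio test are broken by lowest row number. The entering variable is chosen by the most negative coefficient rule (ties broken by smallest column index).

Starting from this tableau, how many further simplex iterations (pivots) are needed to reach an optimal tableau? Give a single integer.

3

pivot: x1 in, s1 out → z = 28/5
pivot: x2 in, s2 out → z = 291/16
pivot: s1 in, x1 out → z = 57/2
No improving column remains; optimal.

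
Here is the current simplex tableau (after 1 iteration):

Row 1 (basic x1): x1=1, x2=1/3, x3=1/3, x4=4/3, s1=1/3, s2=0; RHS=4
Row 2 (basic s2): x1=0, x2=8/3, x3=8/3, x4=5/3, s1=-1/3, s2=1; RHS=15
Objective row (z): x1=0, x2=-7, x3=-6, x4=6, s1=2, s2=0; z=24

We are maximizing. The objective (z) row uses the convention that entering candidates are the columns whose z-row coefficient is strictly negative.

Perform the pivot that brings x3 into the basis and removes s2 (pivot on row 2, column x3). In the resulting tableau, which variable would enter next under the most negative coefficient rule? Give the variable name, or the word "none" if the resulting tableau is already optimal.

x2

Pivot element 8/3. New z-row = old z-row − (-6)·(row 2/(8/3)).
Updated z-row coefficients: x1: 0, x2: -1, x3: 0, x4: 39/4, s1: 5/4, s2: 9/4.
The most negative is -1 in column x2, so x2 would enter next.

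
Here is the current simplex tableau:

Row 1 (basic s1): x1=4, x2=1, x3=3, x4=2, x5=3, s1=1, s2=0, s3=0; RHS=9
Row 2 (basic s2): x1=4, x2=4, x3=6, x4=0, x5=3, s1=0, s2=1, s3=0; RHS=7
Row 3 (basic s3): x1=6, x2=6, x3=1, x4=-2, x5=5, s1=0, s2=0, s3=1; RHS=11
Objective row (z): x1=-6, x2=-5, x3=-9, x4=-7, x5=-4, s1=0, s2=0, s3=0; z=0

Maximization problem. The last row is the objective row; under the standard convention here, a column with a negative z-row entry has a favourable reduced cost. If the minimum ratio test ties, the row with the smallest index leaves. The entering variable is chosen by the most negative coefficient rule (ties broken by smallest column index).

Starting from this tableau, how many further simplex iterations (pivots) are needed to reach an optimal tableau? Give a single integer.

pivot: x3 in, s2 out → z = 21/2
pivot: x4 in, s1 out → z = 119/4
pivot: x2 in, x3 out → z = 273/8
No improving column remains; optimal.

3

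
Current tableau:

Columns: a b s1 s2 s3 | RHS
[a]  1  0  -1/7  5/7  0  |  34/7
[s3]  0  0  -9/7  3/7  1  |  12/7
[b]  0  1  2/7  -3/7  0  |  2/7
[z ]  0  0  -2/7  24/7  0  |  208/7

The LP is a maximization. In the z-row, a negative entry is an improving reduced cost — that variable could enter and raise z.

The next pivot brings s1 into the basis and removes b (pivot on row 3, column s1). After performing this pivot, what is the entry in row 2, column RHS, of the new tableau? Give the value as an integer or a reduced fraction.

3

Pivot element is row 3, column s1: 2/7.
Normalize row 3: new (row 3, RHS) = (2/7)/(2/7) = 1.
row 2 ← row 2 − (-9/7)·(new row 3): 12/7 − (-9/7)·1 = 3.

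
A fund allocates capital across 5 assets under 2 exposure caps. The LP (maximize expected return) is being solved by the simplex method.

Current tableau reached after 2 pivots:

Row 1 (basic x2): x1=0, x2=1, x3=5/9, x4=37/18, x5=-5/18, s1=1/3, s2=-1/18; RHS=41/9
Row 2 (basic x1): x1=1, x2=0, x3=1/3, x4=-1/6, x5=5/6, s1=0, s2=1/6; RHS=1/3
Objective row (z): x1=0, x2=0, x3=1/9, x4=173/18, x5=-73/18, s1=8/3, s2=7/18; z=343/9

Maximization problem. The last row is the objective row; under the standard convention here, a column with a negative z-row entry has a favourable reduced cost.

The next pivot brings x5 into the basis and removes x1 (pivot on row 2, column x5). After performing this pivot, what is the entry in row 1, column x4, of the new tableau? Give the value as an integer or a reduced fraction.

Pivot element is row 2, column x5: 5/6.
Normalize row 2: new (row 2, x4) = (-1/6)/(5/6) = -1/5.
row 1 ← row 1 − (-5/18)·(new row 2): 37/18 − (-5/18)·(-1/5) = 2.

2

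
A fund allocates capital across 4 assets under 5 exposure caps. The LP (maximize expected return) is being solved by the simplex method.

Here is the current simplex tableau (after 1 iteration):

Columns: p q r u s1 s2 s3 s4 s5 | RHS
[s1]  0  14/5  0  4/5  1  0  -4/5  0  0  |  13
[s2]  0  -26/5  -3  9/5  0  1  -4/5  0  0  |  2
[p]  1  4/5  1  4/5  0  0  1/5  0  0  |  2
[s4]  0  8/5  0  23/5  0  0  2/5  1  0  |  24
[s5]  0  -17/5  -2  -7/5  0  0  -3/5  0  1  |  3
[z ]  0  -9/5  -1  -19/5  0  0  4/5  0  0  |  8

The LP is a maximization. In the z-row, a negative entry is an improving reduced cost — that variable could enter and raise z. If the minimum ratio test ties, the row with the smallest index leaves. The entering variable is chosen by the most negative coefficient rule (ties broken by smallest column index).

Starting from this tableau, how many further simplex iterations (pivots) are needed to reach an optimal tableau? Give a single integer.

pivot: u in, s2 out → z = 110/9
pivot: q in, p out → z = 235/14
No improving column remains; optimal.

2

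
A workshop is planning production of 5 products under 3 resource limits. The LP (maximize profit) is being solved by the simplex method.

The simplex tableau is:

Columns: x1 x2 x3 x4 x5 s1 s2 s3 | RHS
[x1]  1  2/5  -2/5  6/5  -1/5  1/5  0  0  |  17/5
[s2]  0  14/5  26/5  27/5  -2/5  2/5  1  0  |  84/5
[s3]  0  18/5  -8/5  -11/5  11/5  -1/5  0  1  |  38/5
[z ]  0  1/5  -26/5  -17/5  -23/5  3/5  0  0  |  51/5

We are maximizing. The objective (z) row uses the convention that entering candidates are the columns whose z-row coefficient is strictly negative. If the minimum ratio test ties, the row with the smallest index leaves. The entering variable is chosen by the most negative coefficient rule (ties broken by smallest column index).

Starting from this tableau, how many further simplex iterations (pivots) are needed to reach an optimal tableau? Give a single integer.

2

pivot: x3 in, s2 out → z = 27
pivot: x5 in, s3 out → z = 1559/27
No improving column remains; optimal.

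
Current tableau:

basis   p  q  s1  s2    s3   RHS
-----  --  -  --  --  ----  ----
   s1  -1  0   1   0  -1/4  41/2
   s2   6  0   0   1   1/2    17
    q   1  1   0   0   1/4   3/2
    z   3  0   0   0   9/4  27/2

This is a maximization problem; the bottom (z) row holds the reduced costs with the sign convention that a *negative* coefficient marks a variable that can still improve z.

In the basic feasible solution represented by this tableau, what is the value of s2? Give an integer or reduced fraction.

s2 is basic (row 2); its value is the RHS of that row: 17.

17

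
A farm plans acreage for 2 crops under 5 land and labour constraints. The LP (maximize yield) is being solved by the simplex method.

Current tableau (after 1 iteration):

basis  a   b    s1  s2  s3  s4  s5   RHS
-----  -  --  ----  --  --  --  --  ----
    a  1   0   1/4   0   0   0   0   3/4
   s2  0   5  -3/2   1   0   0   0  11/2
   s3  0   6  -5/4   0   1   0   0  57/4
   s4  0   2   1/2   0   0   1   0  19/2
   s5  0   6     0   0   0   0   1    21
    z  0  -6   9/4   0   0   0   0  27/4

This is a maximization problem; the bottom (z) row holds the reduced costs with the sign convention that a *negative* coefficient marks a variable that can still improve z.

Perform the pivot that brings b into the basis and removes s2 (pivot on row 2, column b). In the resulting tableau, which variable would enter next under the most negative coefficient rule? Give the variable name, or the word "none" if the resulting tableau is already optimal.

Pivot element 5. New z-row = old z-row − (-6)·(row 2/5).
Updated z-row coefficients: a: 0, b: 0, s1: 9/20, s2: 6/5, s3: 0, s4: 0, s5: 0.
No coefficient is strictly negative; the tableau after this pivot is optimal.

none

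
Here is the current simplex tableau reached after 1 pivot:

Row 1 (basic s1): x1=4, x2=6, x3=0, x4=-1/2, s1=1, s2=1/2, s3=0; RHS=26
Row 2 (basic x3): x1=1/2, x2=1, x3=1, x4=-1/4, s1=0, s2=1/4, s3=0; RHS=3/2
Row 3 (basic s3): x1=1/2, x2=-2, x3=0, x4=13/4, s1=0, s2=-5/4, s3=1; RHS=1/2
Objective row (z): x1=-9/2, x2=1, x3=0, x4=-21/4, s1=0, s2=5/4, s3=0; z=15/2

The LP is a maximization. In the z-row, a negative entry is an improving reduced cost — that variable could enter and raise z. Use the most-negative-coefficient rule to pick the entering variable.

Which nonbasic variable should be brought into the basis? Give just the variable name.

Objective-row coefficients: x1: -9/2, x2: 1, x3: 0, x4: -21/4, s1: 0, s2: 5/4, s3: 0.
The most negative is -21/4 in column x4, so x4 enters.

x4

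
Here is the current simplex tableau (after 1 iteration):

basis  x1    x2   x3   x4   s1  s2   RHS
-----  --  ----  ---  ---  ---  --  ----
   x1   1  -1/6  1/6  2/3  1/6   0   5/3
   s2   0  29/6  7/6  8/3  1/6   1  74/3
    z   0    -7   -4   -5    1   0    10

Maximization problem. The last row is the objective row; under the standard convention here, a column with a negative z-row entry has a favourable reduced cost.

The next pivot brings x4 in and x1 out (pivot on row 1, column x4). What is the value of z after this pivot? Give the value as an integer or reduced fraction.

Minimum ratio for x4: (5/3)/(2/3) = 5/2.
z changes by −(z-row coeff of x4)·ratio = −(-5)·(5/2) = 25/2.
New z = 10 + (25/2) = 45/2.

45/2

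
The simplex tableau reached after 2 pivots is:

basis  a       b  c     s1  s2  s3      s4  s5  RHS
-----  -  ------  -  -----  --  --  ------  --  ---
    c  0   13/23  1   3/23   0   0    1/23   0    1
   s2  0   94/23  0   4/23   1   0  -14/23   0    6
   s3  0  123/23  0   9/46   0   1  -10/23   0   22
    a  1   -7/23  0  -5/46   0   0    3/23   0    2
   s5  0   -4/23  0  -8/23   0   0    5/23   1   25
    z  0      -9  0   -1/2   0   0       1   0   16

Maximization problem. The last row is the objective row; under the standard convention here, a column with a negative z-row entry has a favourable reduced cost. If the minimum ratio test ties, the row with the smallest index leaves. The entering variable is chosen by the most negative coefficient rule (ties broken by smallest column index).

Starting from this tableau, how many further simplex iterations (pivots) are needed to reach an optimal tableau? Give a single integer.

2

pivot: b in, s2 out → z = 1373/47
pivot: s4 in, c out → z = 89/3
No improving column remains; optimal.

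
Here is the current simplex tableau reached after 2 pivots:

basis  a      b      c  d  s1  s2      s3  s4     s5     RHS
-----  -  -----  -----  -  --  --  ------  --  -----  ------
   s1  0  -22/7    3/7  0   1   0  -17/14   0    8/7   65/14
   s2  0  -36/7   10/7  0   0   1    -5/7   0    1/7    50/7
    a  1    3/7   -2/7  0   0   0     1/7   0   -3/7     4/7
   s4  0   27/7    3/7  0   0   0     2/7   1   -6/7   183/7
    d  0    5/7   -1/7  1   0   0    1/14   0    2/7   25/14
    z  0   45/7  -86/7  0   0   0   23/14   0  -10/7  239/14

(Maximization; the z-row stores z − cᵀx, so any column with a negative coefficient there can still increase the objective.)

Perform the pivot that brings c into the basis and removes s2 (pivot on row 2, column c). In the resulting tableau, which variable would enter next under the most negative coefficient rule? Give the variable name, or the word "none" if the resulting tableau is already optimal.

Pivot element 10/7. New z-row = old z-row − (-86/7)·(row 2/(10/7)).
Updated z-row coefficients: a: 0, b: -189/5, c: 0, d: 0, s1: 0, s2: 43/5, s3: -9/2, s4: 0, s5: -1/5.
The most negative is -189/5 in column b, so b would enter next.

b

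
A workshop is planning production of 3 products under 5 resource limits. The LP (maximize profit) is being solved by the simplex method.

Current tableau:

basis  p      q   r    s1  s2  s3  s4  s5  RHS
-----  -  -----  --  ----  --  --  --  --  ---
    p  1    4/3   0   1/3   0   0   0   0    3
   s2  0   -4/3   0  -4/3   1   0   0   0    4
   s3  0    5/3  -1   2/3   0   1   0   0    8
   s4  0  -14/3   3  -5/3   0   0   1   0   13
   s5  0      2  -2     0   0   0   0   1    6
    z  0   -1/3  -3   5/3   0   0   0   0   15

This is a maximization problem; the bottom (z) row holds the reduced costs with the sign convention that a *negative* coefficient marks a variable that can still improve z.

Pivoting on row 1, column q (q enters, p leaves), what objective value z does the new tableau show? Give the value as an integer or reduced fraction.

63/4

Minimum ratio for q: 3/(4/3) = 9/4.
z changes by −(z-row coeff of q)·ratio = −(-1/3)·(9/4) = 3/4.
New z = 15 + (3/4) = 63/4.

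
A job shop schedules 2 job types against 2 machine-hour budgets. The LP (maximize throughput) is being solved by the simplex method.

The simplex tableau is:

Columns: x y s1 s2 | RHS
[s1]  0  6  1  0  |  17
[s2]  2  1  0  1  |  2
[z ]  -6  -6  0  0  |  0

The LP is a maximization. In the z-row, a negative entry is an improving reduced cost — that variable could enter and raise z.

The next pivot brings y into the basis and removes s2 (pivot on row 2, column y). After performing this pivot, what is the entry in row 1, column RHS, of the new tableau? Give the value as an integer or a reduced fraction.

5

Pivot element is row 2, column y: 1.
Normalize row 2: new (row 2, RHS) = 2/1 = 2.
row 1 ← row 1 − 6·(new row 2): 17 − 6·2 = 5.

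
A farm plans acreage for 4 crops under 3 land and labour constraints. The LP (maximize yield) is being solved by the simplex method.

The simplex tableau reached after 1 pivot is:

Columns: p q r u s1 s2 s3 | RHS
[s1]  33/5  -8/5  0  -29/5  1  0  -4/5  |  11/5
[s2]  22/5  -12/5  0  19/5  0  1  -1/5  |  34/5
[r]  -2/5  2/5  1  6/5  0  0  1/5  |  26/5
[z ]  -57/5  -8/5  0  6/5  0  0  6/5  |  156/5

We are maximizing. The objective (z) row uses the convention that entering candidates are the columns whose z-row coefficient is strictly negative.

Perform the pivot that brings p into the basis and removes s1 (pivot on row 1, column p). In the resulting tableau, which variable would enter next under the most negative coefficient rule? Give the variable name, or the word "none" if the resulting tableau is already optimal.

Pivot element 33/5. New z-row = old z-row − (-57/5)·(row 1/(33/5)).
Updated z-row coefficients: p: 0, q: -48/11, r: 0, u: -97/11, s1: 19/11, s2: 0, s3: -2/11.
The most negative is -97/11 in column u, so u would enter next.

u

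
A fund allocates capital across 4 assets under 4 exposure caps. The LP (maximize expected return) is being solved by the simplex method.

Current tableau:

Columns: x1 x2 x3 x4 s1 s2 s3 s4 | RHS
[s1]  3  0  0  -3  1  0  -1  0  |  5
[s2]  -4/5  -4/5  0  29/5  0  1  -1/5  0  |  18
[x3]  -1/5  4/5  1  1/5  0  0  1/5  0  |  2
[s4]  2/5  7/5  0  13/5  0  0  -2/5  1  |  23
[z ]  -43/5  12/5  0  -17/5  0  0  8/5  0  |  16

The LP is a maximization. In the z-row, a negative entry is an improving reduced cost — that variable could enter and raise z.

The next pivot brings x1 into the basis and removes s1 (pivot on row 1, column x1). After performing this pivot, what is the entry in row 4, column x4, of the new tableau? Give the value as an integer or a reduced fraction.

Pivot element is row 1, column x1: 3.
Normalize row 1: new (row 1, x4) = (-3)/3 = -1.
row 4 ← row 4 − (2/5)·(new row 1): 13/5 − (2/5)·(-1) = 3.

3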